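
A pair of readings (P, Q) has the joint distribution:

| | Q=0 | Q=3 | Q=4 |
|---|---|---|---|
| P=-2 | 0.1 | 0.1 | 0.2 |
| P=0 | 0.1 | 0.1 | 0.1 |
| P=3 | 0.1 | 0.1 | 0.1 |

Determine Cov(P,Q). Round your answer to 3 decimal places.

-0.350

E[P] = 0.1,  E[Q] = 2.5
E[PQ] = -0.1
Cov(P,Q) = E[PQ] − E[P]E[Q] = -0.1 − (0.1)(2.5) = -0.35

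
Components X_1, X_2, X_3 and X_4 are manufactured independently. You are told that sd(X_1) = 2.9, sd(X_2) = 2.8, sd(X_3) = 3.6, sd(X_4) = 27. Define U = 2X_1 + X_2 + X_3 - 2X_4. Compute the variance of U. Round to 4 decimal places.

2970.4400

Var(X_1) = 8.41, Var(X_2) = 7.84, Var(X_3) = 12.96, Var(X_4) = 729
By independence, Var(U) = (2)²Var(X_1) + (1)²Var(X_2) + (1)²Var(X_3) + (-2)²Var(X_4)
= (2)²·8.41 + (1)²·7.84 + (1)²·12.96 + (-2)²·729 = 2970.44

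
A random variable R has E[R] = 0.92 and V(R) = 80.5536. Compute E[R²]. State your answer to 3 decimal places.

81.400

E[R²] = V(R) + (E[R])² = 80.5536 + (0.92)² = 81.4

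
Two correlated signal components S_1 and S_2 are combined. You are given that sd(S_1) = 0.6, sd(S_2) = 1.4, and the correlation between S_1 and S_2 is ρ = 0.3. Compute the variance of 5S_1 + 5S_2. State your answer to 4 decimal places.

V(S_1) = (0.6)² = 0.36;  V(S_2) = (1.4)² = 1.96
Cov(S_1,S_2) = ρ·sd(S_1)·sd(S_2) = 0.3·0.6·1.4 = 0.252
V(5S_1 + 5S_2) = (5)²·V(S_1) + (5)²·V(S_2) + 2·(5)·(5)·Cov(S_1,S_2)
= 25·0.36 + 25·1.96 + 50·0.252 = 70.6

70.6000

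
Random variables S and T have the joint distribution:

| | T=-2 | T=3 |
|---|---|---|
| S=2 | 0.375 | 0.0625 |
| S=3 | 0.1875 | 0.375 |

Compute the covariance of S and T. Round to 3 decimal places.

0.645

E[S] = 2.5625,  E[T] = 0.1875
E[ST] = 1.125
Cov(S,T) = E[ST] − E[S]E[T] = 1.125 − (2.5625)(0.1875) = 0.64453125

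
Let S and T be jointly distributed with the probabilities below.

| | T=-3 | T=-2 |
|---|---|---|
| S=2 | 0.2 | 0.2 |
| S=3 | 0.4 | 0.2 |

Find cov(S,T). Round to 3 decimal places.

E[S] = 2.6,  E[T] = -2.6
E[ST] = -6.8
cov(S,T) = E[ST] − E[S]E[T] = -6.8 − (2.6)(-2.6) = -0.04

-0.040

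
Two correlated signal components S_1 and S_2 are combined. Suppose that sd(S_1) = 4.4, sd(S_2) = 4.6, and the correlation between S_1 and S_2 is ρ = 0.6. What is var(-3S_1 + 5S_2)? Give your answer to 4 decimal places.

338.9200

var(S_1) = (4.4)² = 19.36;  var(S_2) = (4.6)² = 21.16
Cov(S_1,S_2) = ρ·sd(S_1)·sd(S_2) = 0.6·4.4·4.6 = 12.144
var(-3S_1 + 5S_2) = (-3)²·var(S_1) + (5)²·var(S_2) + 2·(-3)·(5)·Cov(S_1,S_2)
= 9·19.36 + 25·21.16 + -30·12.144 = 338.92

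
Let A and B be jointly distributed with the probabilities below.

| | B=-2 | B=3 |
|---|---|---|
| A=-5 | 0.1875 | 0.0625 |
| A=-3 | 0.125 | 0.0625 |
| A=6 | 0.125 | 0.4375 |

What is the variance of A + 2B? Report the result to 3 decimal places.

E[A] = 1.5625,  E[B] = 0.8125,  E[AB] = 7.5
V(A) = 28.1875 − (1.5625)² = 25.74609375;  V(B) = 6.8125 − (0.8125)² = 6.15234375
cov(A,B) = 7.5 − (1.5625)(0.8125) = 6.23046875
V(A + 2B) = (1)²·25.74609375 + (2)²·6.15234375 + 2·(1)·(2)·6.23046875 = 75.27734375

75.277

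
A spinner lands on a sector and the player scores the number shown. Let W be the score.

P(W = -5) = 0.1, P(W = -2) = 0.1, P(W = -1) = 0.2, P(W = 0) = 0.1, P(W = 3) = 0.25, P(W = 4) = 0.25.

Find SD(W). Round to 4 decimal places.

2.9373

E[W] = (-5)(0.1) + (-2)(0.1) + (-1)(0.2) + (0)(0.1) + (3)(0.25) + (4)(0.25) = 0.85
E[W²] = (-5)²(0.1) + (-2)²(0.1) + (-1)²(0.2) + (0)²(0.1) + (3)²(0.25) + (4)²(0.25) = 9.35
Var(W) = E[W²] − (E[W])² = 9.35 − (0.85)² = 8.6275
SD(W) = √8.6275 ≈ 2.9373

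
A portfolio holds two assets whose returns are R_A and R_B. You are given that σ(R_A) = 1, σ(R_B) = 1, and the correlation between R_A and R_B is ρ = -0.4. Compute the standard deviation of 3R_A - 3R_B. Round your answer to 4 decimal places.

5.0200

Var(R_A) = (1)² = 1;  Var(R_B) = (1)² = 1
cov(R_A,R_B) = ρ·σ(R_A)·σ(R_B) = -0.4·1·1 = -0.4
Var(3R_A - 3R_B) = (3)²·Var(R_A) + (-3)²·Var(R_B) + 2·(3)·(-3)·cov(R_A,R_B)
= 9·1 + 9·1 + -18·-0.4 = 25.2
σ(3R_A - 3R_B) = √25.2 ≈ 5.0200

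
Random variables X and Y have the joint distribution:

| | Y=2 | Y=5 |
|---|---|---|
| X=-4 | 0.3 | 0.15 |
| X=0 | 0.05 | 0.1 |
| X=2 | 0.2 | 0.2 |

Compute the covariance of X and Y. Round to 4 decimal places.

0.7500

E[X] = -1,  E[Y] = 3.35
E[XY] = -2.6
Cov(X,Y) = E[XY] − E[X]E[Y] = -2.6 − (-1)(3.35) = 0.75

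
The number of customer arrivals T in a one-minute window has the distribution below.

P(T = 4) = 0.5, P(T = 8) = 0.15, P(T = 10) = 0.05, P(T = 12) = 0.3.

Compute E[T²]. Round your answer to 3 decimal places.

65.800

E[T²] = (4)²(0.5) + (8)²(0.15) + (10)²(0.05) + (12)²(0.3) = 65.8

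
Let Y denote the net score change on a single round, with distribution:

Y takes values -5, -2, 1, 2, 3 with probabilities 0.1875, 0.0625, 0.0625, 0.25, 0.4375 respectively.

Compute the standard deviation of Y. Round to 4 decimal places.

E[Y] = (-5)(0.1875) + (-2)(0.0625) + (1)(0.0625) + (2)(0.25) + (3)(0.4375) = 0.8125
E[Y²] = (-5)²(0.1875) + (-2)²(0.0625) + (1)²(0.0625) + (2)²(0.25) + (3)²(0.4375) = 9.9375
var(Y) = E[Y²] − (E[Y])² = 9.9375 − (0.8125)² = 9.27734375
σ(Y) = √9.27734375 ≈ 3.0459

3.0459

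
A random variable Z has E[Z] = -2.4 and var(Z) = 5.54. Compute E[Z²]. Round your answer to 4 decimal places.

11.3000

E[Z²] = var(Z) + (E[Z])² = 5.54 + (-2.4)² = 11.3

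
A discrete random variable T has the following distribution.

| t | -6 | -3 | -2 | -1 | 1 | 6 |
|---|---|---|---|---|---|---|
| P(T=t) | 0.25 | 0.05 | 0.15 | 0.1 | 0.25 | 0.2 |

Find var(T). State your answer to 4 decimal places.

17.2400

E[T] = (-6)(0.25) + (-3)(0.05) + (-2)(0.15) + (-1)(0.1) + (1)(0.25) + (6)(0.2) = -0.6
E[T²] = (-6)²(0.25) + (-3)²(0.05) + (-2)²(0.15) + (-1)²(0.1) + (1)²(0.25) + (6)²(0.2) = 17.6
var(T) = E[T²] − (E[T])² = 17.6 − (-0.6)² = 17.24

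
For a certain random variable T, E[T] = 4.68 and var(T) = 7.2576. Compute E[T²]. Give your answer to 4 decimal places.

29.1600

E[T²] = var(T) + (E[T])² = 7.2576 + (4.68)² = 29.16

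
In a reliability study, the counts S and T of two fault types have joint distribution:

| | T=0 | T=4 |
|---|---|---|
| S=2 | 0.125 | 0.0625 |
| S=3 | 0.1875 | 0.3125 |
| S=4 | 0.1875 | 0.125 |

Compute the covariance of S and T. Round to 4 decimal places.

E[S] = 3.125,  E[T] = 2
E[ST] = 6.25
cov(S,T) = E[ST] − E[S]E[T] = 6.25 − (3.125)(2) = 0

0.0000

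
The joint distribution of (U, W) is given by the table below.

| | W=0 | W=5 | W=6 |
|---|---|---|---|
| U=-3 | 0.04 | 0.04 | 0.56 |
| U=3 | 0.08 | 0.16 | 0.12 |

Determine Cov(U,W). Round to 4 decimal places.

-1.8528

E[U] = -0.84,  E[W] = 5.08
E[UW] = -6.12
Cov(U,W) = E[UW] − E[U]E[W] = -6.12 − (-0.84)(5.08) = -1.8528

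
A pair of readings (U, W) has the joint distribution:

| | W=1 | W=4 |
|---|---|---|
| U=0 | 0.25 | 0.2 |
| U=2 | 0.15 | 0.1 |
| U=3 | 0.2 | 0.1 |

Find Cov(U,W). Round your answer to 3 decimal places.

-0.180

E[U] = 1.4,  E[W] = 2.2
E[UW] = 2.9
Cov(U,W) = E[UW] − E[U]E[W] = 2.9 − (1.4)(2.2) = -0.18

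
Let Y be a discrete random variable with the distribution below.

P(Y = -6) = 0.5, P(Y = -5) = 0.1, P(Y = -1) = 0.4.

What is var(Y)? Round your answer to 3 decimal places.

E[Y] = (-6)(0.5) + (-5)(0.1) + (-1)(0.4) = -3.9
E[Y²] = (-6)²(0.5) + (-5)²(0.1) + (-1)²(0.4) = 20.9
var(Y) = E[Y²] − (E[Y])² = 20.9 − (-3.9)² = 5.69

5.690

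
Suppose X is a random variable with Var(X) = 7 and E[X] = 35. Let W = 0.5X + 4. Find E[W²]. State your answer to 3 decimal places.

E[0.5X + 4] = 0.5·35 + 4 = 21.5
Var(0.5X + 4) = (0.5)²·7 = 1.75
E[W²] = Var(W) + (E[W])² = 1.75 + (21.5)² = 464

464.000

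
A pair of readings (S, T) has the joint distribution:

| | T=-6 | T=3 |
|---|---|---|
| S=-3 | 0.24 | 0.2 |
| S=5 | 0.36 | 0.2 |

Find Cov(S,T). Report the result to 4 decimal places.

-1.7280

E[S] = 1.48,  E[T] = -2.4
E[ST] = -5.28
Cov(S,T) = E[ST] − E[S]E[T] = -5.28 − (1.48)(-2.4) = -1.728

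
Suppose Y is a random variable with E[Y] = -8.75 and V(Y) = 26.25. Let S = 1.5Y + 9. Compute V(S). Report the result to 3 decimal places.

59.063

V(1.5Y + 9) = (1.5)²·V(Y) = 2.25·26.25 = 59.0625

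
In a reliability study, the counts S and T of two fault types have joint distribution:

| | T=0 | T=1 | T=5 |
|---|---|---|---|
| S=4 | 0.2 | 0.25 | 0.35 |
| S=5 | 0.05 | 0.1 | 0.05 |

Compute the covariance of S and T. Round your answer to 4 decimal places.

-0.1200

E[S] = 4.2,  E[T] = 2.35
E[ST] = 9.75
Cov(S,T) = E[ST] − E[S]E[T] = 9.75 − (4.2)(2.35) = -0.12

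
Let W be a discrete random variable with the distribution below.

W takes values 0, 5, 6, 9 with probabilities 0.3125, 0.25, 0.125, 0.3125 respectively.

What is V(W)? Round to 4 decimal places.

E[W] = (0)(0.3125) + (5)(0.25) + (6)(0.125) + (9)(0.3125) = 4.8125
E[W²] = (0)²(0.3125) + (5)²(0.25) + (6)²(0.125) + (9)²(0.3125) = 36.0625
V(W) = E[W²] − (E[W])² = 36.0625 − (4.8125)² = 12.90234375

12.9023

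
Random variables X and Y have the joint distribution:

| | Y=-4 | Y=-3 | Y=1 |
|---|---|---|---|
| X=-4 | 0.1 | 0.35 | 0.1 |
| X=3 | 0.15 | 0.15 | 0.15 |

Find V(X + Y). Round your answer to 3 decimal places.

17.390

E[X] = -0.85,  E[Y] = -2.25,  E[XY] = 2.7
V(X) = 12.85 − (-0.85)² = 12.1275;  V(Y) = 8.75 − (-2.25)² = 3.6875
Cov(X,Y) = 2.7 − (-0.85)(-2.25) = 0.7875
V(X + Y) = (1)²·12.1275 + (1)²·3.6875 + 2·(1)·(1)·0.7875 = 17.39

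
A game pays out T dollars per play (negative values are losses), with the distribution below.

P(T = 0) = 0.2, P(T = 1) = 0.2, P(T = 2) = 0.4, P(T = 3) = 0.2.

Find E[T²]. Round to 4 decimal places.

3.6000

E[T²] = (0)²(0.2) + (1)²(0.2) + (2)²(0.4) + (3)²(0.2) = 3.6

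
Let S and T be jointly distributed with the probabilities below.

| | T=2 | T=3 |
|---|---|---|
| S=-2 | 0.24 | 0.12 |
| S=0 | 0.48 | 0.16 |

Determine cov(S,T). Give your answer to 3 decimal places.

-0.038

E[S] = -0.72,  E[T] = 2.28
E[ST] = -1.68
cov(S,T) = E[ST] − E[S]E[T] = -1.68 − (-0.72)(2.28) = -0.0384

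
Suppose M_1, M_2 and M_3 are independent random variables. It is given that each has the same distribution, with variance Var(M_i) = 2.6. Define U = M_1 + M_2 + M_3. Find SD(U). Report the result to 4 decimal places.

2.7928

By independence, Var(U) = (1)²Var(M_1) + (1)²Var(M_2) + (1)²Var(M_3)
= (1)²·2.6 + (1)²·2.6 + (1)²·2.6 = 7.8
SD(U) = √7.8 ≈ 2.7928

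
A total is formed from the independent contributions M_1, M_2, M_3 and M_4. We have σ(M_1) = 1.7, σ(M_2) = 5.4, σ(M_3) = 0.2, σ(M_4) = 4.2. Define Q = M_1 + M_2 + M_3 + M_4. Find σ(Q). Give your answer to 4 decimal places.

V(M_1) = 2.89, V(M_2) = 29.16, V(M_3) = 0.04, V(M_4) = 17.64
By independence, V(Q) = (1)²V(M_1) + (1)²V(M_2) + (1)²V(M_3) + (1)²V(M_4)
= (1)²·2.89 + (1)²·29.16 + (1)²·0.04 + (1)²·17.64 = 49.73
σ(Q) = √49.73 ≈ 7.0520

7.0520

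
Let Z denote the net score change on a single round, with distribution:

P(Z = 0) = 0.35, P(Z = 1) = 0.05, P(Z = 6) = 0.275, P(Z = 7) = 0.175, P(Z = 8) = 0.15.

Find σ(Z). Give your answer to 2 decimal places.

E[Z] = (0)(0.35) + (1)(0.05) + (6)(0.275) + (7)(0.175) + (8)(0.15) = 4.125
E[Z²] = (0)²(0.35) + (1)²(0.05) + (6)²(0.275) + (7)²(0.175) + (8)²(0.15) = 28.125
V(Z) = E[Z²] − (E[Z])² = 28.125 − (4.125)² = 11.109375
σ(Z) = √11.109375 ≈ 3.33

3.33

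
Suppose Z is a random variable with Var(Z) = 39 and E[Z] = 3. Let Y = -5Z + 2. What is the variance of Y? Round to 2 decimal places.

Var(-5Z + 2) = (-5)²·Var(Z) = 25·39 = 975

975.00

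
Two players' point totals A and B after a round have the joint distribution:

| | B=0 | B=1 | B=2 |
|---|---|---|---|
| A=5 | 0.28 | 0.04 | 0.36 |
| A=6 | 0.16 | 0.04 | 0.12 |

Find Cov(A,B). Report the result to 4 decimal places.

E[A] = 5.32,  E[B] = 1.04
E[AB] = 5.48
Cov(A,B) = E[AB] − E[A]E[B] = 5.48 − (5.32)(1.04) = -0.0528

-0.0528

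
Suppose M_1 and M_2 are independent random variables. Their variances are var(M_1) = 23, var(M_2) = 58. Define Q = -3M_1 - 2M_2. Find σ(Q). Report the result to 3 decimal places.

By independence, var(Q) = (-3)²var(M_1) + (-2)²var(M_2)
= (-3)²·23 + (-2)²·58 = 439
σ(Q) = √439 ≈ 20.952

20.952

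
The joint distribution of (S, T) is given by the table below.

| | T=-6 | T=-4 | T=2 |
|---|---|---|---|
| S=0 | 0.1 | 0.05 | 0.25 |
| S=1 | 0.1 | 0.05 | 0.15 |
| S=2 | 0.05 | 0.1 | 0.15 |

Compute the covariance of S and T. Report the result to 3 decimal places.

-0.220

E[S] = 0.9,  E[T] = -1.2
E[ST] = -1.3
Cov(S,T) = E[ST] − E[S]E[T] = -1.3 − (0.9)(-1.2) = -0.22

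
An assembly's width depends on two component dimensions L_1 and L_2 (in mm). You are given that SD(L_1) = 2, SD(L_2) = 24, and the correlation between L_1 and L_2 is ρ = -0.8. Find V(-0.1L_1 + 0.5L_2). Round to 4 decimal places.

147.8800

V(L_1) = (2)² = 4;  V(L_2) = (24)² = 576
Cov(L_1,L_2) = ρ·SD(L_1)·SD(L_2) = -0.8·2·24 = -38.4
V(-0.1L_1 + 0.5L_2) = (-0.1)²·V(L_1) + (0.5)²·V(L_2) + 2·(-0.1)·(0.5)·Cov(L_1,L_2)
= 0.01·4 + 0.25·576 + -0.1·-38.4 = 147.88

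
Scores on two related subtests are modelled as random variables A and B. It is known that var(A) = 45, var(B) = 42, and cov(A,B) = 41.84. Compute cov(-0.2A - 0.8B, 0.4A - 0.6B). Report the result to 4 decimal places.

cov(-0.2A - 0.8B, 0.4A - 0.6B) = (-0.2)(0.4)var(A) + (-0.8)(-0.6)var(B) + [(-0.2)(-0.6) + (-0.8)(0.4)]cov(A,B)
= -0.08·45 + 0.48·42 + -0.2·41.84 = 8.192

8.1920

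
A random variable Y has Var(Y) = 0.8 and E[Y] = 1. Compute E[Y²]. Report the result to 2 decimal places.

1.80

E[Y²] = Var(Y) + (E[Y])² = 0.8 + (1)² = 1.8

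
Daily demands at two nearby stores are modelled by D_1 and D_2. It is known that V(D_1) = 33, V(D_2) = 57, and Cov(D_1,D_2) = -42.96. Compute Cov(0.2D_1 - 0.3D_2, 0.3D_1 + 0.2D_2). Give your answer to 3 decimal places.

Cov(0.2D_1 - 0.3D_2, 0.3D_1 + 0.2D_2) = (0.2)(0.3)V(D_1) + (-0.3)(0.2)V(D_2) + [(0.2)(0.2) + (-0.3)(0.3)]Cov(D_1,D_2)
= 0.06·33 + -0.06·57 + -0.05·-42.96 = 0.708

0.708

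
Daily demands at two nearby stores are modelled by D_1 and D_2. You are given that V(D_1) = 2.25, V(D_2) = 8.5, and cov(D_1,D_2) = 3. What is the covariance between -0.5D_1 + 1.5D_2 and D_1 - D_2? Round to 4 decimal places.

-7.8750

cov(-0.5D_1 + 1.5D_2, D_1 - D_2) = (-0.5)(1)V(D_1) + (1.5)(-1)V(D_2) + [(-0.5)(-1) + (1.5)(1)]cov(D_1,D_2)
= -0.5·2.25 + -1.5·8.5 + 2·3 = -7.875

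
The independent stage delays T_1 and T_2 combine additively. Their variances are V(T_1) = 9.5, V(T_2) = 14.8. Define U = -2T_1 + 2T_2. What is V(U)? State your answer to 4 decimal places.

97.2000

By independence, V(U) = (-2)²V(T_1) + (2)²V(T_2)
= (-2)²·9.5 + (2)²·14.8 = 97.2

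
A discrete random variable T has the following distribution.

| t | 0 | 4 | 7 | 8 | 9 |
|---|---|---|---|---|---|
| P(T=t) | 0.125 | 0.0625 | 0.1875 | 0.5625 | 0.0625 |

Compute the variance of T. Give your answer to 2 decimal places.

E[T] = (0)(0.125) + (4)(0.0625) + (7)(0.1875) + (8)(0.5625) + (9)(0.0625) = 6.625
E[T²] = (0)²(0.125) + (4)²(0.0625) + (7)²(0.1875) + (8)²(0.5625) + (9)²(0.0625) = 51.25
Var(T) = E[T²] − (E[T])² = 51.25 − (6.625)² = 7.359375

7.36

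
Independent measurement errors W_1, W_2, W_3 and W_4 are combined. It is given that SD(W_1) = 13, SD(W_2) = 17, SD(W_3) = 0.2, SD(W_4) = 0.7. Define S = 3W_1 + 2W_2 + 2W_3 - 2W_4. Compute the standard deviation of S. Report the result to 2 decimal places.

51.76

Var(W_1) = 169, Var(W_2) = 289, Var(W_3) = 0.04, Var(W_4) = 0.49
By independence, Var(S) = (3)²Var(W_1) + (2)²Var(W_2) + (2)²Var(W_3) + (-2)²Var(W_4)
= (3)²·169 + (2)²·289 + (2)²·0.04 + (-2)²·0.49 = 2679.12
SD(S) = √2679.12 ≈ 51.76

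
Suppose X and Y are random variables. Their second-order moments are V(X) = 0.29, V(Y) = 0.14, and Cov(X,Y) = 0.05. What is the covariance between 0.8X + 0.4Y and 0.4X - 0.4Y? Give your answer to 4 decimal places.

0.0624

Cov(0.8X + 0.4Y, 0.4X - 0.4Y) = (0.8)(0.4)V(X) + (0.4)(-0.4)V(Y) + [(0.8)(-0.4) + (0.4)(0.4)]Cov(X,Y)
= 0.32·0.29 + -0.16·0.14 + -0.16·0.05 = 0.0624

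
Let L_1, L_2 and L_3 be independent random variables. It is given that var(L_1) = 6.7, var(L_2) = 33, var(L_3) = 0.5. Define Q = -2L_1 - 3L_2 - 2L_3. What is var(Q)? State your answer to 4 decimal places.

325.8000

By independence, var(Q) = (-2)²var(L_1) + (-3)²var(L_2) + (-2)²var(L_3)
= (-2)²·6.7 + (-3)²·33 + (-2)²·0.5 = 325.8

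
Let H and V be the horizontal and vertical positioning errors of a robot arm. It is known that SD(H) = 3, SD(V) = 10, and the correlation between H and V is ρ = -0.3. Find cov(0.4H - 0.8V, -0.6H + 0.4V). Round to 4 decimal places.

-39.9200

Var(H) = (3)² = 9;  Var(V) = (10)² = 100
cov(H,V) = ρ·SD(H)·SD(V) = -0.3·3·10 = -9
cov(0.4H - 0.8V, -0.6H + 0.4V) = (0.4)(-0.6)Var(H) + (-0.8)(0.4)Var(V) + [(0.4)(0.4) + (-0.8)(-0.6)]cov(H,V)
= -0.24·9 + -0.32·100 + 0.64·-9 = -39.92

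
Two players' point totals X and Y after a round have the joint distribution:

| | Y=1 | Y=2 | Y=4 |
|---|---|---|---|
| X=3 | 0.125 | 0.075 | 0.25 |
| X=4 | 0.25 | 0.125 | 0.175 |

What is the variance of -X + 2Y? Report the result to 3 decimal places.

8.290

E[X] = 3.55,  E[Y] = 2.475,  E[XY] = 8.625
Var(X) = 12.85 − (3.55)² = 0.2475;  Var(Y) = 7.975 − (2.475)² = 1.849375
Cov(X,Y) = 8.625 − (3.55)(2.475) = -0.16125
Var(-X + 2Y) = (-1)²·0.2475 + (2)²·1.849375 + 2·(-1)·(2)·-0.16125 = 8.29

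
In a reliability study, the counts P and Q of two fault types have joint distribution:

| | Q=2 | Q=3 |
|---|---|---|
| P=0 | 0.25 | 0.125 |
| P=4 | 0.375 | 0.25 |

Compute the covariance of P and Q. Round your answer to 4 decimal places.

E[P] = 2.5,  E[Q] = 2.375
E[PQ] = 6
Cov(P,Q) = E[PQ] − E[P]E[Q] = 6 − (2.5)(2.375) = 0.0625

0.0625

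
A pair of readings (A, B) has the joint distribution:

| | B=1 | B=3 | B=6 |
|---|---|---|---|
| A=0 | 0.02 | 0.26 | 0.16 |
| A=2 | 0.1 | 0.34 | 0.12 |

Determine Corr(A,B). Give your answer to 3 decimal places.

-0.218

E[A] = 1.12,  E[B] = 3.6
E[AB] = 3.68
Cov(A,B) = E[AB] − E[A]E[B] = 3.68 − (1.12)(3.6) = -0.352
var(A) = 0.9856,  var(B) = 2.64
ρ = -0.352 / √(0.9856·2.64) ≈ -0.218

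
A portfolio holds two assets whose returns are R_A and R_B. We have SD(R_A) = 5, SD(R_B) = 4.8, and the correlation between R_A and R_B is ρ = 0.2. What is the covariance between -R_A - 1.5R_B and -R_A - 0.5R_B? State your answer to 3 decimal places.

51.880

Var(R_A) = (5)² = 25;  Var(R_B) = (4.8)² = 23.04
Cov(R_A,R_B) = ρ·SD(R_A)·SD(R_B) = 0.2·5·4.8 = 4.8
Cov(-R_A - 1.5R_B, -R_A - 0.5R_B) = (-1)(-1)Var(R_A) + (-1.5)(-0.5)Var(R_B) + [(-1)(-0.5) + (-1.5)(-1)]Cov(R_A,R_B)
= 1·25 + 0.75·23.04 + 2·4.8 = 51.88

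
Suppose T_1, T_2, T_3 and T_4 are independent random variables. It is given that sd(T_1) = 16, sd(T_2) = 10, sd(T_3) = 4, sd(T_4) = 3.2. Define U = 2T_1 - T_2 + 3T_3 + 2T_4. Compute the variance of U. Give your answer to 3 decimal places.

var(T_1) = 256, var(T_2) = 100, var(T_3) = 16, var(T_4) = 10.24
By independence, var(U) = (2)²var(T_1) + (-1)²var(T_2) + (3)²var(T_3) + (2)²var(T_4)
= (2)²·256 + (-1)²·100 + (3)²·16 + (2)²·10.24 = 1308.96

1308.960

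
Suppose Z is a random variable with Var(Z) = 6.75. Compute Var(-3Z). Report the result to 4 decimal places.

Var(-3Z) = (-3)²·Var(Z) = 9·6.75 = 60.75

60.7500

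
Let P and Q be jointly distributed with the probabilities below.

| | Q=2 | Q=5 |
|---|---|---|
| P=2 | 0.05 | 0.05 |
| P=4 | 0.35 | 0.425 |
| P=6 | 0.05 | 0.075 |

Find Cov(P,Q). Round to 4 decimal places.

0.0675

E[P] = 4.05,  E[Q] = 3.65
E[PQ] = 14.85
Cov(P,Q) = E[PQ] − E[P]E[Q] = 14.85 − (4.05)(3.65) = 0.0675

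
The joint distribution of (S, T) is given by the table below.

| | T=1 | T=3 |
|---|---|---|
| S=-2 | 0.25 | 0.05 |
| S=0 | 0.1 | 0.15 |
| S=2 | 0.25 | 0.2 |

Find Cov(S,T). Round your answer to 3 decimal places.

E[S] = 0.3,  E[T] = 1.8
E[ST] = 0.9
Cov(S,T) = E[ST] − E[S]E[T] = 0.9 − (0.3)(1.8) = 0.36

0.360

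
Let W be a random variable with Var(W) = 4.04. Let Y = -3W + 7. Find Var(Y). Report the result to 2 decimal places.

36.36

Var(-3W + 7) = (-3)²·Var(W) = 9·4.04 = 36.36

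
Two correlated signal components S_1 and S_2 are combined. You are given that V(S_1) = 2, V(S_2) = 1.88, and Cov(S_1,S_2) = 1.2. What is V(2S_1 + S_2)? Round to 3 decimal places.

14.680

V(2S_1 + S_2) = (2)²·V(S_1) + (1)²·V(S_2) + 2·(2)·(1)·Cov(S_1,S_2)
= 4·2 + 1·1.88 + 4·1.2 = 14.68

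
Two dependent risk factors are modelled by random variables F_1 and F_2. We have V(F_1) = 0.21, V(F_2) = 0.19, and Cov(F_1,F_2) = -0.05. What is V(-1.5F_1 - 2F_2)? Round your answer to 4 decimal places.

0.9325

V(-1.5F_1 - 2F_2) = (-1.5)²·V(F_1) + (-2)²·V(F_2) + 2·(-1.5)·(-2)·Cov(F_1,F_2)
= 2.25·0.21 + 4·0.19 + 6·-0.05 = 0.9325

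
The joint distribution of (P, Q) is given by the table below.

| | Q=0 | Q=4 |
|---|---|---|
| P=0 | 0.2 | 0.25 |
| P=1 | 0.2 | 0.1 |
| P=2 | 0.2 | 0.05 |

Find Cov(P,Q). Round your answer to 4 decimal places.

-0.4800

E[P] = 0.8,  E[Q] = 1.6
E[PQ] = 0.8
Cov(P,Q) = E[PQ] − E[P]E[Q] = 0.8 − (0.8)(1.6) = -0.48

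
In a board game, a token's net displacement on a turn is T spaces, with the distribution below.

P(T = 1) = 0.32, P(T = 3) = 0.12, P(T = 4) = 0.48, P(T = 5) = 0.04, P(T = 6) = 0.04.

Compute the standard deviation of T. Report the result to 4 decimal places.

E[T] = (1)(0.32) + (3)(0.12) + (4)(0.48) + (5)(0.04) + (6)(0.04) = 3.04
E[T²] = (1)²(0.32) + (3)²(0.12) + (4)²(0.48) + (5)²(0.04) + (6)²(0.04) = 11.52
V(T) = E[T²] − (E[T])² = 11.52 − (3.04)² = 2.2784
SD(T) = √2.2784 ≈ 1.5094

1.5094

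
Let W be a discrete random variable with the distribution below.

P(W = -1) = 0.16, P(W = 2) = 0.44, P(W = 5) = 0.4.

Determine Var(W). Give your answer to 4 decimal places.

E[W] = (-1)(0.16) + (2)(0.44) + (5)(0.4) = 2.72
E[W²] = (-1)²(0.16) + (2)²(0.44) + (5)²(0.4) = 11.92
Var(W) = E[W²] − (E[W])² = 11.92 − (2.72)² = 4.5216

4.5216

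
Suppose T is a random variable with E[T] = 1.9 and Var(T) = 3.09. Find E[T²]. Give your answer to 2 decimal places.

6.70

E[T²] = Var(T) + (E[T])² = 3.09 + (1.9)² = 6.7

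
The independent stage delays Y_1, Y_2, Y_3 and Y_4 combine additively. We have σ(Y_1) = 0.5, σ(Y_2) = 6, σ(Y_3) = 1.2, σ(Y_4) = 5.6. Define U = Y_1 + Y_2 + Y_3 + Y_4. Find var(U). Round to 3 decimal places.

var(Y_1) = 0.25, var(Y_2) = 36, var(Y_3) = 1.44, var(Y_4) = 31.36
By independence, var(U) = (1)²var(Y_1) + (1)²var(Y_2) + (1)²var(Y_3) + (1)²var(Y_4)
= (1)²·0.25 + (1)²·36 + (1)²·1.44 + (1)²·31.36 = 69.05

69.050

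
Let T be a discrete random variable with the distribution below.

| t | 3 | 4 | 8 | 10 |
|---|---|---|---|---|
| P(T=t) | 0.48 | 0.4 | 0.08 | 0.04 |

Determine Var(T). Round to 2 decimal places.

3.19

E[T] = (3)(0.48) + (4)(0.4) + (8)(0.08) + (10)(0.04) = 4.08
E[T²] = (3)²(0.48) + (4)²(0.4) + (8)²(0.08) + (10)²(0.04) = 19.84
Var(T) = E[T²] − (E[T])² = 19.84 − (4.08)² = 3.1936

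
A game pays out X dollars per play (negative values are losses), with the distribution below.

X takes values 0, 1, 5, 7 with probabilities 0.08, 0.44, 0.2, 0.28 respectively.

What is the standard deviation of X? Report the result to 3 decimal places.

2.757

E[X] = (0)(0.08) + (1)(0.44) + (5)(0.2) + (7)(0.28) = 3.4
E[X²] = (0)²(0.08) + (1)²(0.44) + (5)²(0.2) + (7)²(0.28) = 19.16
Var(X) = E[X²] − (E[X])² = 19.16 − (3.4)² = 7.6
sd(X) = √7.6 ≈ 2.757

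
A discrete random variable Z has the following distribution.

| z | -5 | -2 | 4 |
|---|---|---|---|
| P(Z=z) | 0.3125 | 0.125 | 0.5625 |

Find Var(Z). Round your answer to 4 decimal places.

E[Z] = (-5)(0.3125) + (-2)(0.125) + (4)(0.5625) = 0.4375
E[Z²] = (-5)²(0.3125) + (-2)²(0.125) + (4)²(0.5625) = 17.3125
Var(Z) = E[Z²] − (E[Z])² = 17.3125 − (0.4375)² = 17.12109375

17.1211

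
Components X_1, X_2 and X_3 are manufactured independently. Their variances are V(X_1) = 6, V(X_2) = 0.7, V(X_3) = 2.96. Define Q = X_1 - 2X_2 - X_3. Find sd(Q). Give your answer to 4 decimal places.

3.4293

By independence, V(Q) = (1)²V(X_1) + (-2)²V(X_2) + (-1)²V(X_3)
= (1)²·6 + (-2)²·0.7 + (-1)²·2.96 = 11.76
sd(Q) = √11.76 ≈ 3.4293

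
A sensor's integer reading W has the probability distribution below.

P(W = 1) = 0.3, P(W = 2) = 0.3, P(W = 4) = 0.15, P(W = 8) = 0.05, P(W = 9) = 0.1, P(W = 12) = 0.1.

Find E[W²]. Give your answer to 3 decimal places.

E[W²] = (1)²(0.3) + (2)²(0.3) + (4)²(0.15) + (8)²(0.05) + (9)²(0.1) + (12)²(0.1) = 29.6

29.600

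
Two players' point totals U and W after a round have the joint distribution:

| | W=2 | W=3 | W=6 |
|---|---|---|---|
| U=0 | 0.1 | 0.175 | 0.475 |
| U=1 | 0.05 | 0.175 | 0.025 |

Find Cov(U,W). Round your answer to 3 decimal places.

-0.313

E[U] = 0.25,  E[W] = 4.35
E[UW] = 0.775
Cov(U,W) = E[UW] − E[U]E[W] = 0.775 − (0.25)(4.35) = -0.3125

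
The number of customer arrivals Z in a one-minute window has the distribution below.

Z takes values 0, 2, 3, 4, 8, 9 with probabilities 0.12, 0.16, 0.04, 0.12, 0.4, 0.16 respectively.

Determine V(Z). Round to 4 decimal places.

E[Z] = (0)(0.12) + (2)(0.16) + (3)(0.04) + (4)(0.12) + (8)(0.4) + (9)(0.16) = 5.56
E[Z²] = (0)²(0.12) + (2)²(0.16) + (3)²(0.04) + (4)²(0.12) + (8)²(0.4) + (9)²(0.16) = 41.48
V(Z) = E[Z²] − (E[Z])² = 41.48 − (5.56)² = 10.5664

10.5664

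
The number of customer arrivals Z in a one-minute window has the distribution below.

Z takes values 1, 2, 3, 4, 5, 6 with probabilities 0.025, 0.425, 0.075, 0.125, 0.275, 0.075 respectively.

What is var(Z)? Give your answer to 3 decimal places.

2.244

E[Z] = (1)(0.025) + (2)(0.425) + (3)(0.075) + (4)(0.125) + (5)(0.275) + (6)(0.075) = 3.425
E[Z²] = (1)²(0.025) + (2)²(0.425) + (3)²(0.075) + (4)²(0.125) + (5)²(0.275) + (6)²(0.075) = 13.975
var(Z) = E[Z²] − (E[Z])² = 13.975 − (3.425)² = 2.244375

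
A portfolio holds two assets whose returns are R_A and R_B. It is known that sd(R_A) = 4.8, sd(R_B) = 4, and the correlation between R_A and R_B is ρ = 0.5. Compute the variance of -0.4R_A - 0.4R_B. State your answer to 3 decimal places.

V(R_A) = (4.8)² = 23.04;  V(R_B) = (4)² = 16
Cov(R_A,R_B) = ρ·sd(R_A)·sd(R_B) = 0.5·4.8·4 = 9.6
V(-0.4R_A - 0.4R_B) = (-0.4)²·V(R_A) + (-0.4)²·V(R_B) + 2·(-0.4)·(-0.4)·Cov(R_A,R_B)
= 0.16·23.04 + 0.16·16 + 0.32·9.6 = 9.3184

9.318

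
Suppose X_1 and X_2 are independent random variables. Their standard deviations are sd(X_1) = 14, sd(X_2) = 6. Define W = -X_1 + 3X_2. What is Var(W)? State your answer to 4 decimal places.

520.0000

Var(X_1) = 196, Var(X_2) = 36
By independence, Var(W) = (-1)²Var(X_1) + (3)²Var(X_2)
= (-1)²·196 + (3)²·36 = 520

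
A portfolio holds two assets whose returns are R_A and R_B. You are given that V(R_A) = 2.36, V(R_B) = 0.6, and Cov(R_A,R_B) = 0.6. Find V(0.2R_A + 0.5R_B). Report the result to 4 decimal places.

V(0.2R_A + 0.5R_B) = (0.2)²·V(R_A) + (0.5)²·V(R_B) + 2·(0.2)·(0.5)·Cov(R_A,R_B)
= 0.04·2.36 + 0.25·0.6 + 0.2·0.6 = 0.3644

0.3644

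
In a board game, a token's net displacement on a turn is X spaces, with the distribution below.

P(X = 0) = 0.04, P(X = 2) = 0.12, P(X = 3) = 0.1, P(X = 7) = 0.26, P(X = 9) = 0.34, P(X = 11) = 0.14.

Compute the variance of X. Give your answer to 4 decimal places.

E[X] = (0)(0.04) + (2)(0.12) + (3)(0.1) + (7)(0.26) + (9)(0.34) + (11)(0.14) = 6.96
E[X²] = (0)²(0.04) + (2)²(0.12) + (3)²(0.1) + (7)²(0.26) + (9)²(0.34) + (11)²(0.14) = 58.6
V(X) = E[X²] − (E[X])² = 58.6 − (6.96)² = 10.1584

10.1584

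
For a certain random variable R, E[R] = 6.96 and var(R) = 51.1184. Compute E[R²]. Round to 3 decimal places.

E[R²] = var(R) + (E[R])² = 51.1184 + (6.96)² = 99.56

99.560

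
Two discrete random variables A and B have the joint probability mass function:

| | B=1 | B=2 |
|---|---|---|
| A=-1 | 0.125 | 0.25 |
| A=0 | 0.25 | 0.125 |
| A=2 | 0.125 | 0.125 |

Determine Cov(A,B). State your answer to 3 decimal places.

-0.063

E[A] = 0.125,  E[B] = 1.5
E[AB] = 0.125
Cov(A,B) = E[AB] − E[A]E[B] = 0.125 − (0.125)(1.5) = -0.0625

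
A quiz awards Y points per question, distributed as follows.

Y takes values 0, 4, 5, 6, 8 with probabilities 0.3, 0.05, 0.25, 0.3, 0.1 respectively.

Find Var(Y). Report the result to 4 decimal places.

7.8475

E[Y] = (0)(0.3) + (4)(0.05) + (5)(0.25) + (6)(0.3) + (8)(0.1) = 4.05
E[Y²] = (0)²(0.3) + (4)²(0.05) + (5)²(0.25) + (6)²(0.3) + (8)²(0.1) = 24.25
Var(Y) = E[Y²] − (E[Y])² = 24.25 − (4.05)² = 7.8475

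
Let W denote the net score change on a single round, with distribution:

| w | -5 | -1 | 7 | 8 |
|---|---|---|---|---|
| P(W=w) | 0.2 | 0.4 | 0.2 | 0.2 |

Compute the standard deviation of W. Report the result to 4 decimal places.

5.0438

E[W] = (-5)(0.2) + (-1)(0.4) + (7)(0.2) + (8)(0.2) = 1.6
E[W²] = (-5)²(0.2) + (-1)²(0.4) + (7)²(0.2) + (8)²(0.2) = 28
Var(W) = E[W²] − (E[W])² = 28 − (1.6)² = 25.44
σ(W) = √25.44 ≈ 5.0438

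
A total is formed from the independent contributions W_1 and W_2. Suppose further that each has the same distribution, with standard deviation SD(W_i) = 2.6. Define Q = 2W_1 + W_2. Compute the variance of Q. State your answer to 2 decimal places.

var(W_i) = (2.6)² = 6.76
By independence, var(Q) = (2)²var(W_1) + (1)²var(W_2)
= (2)²·6.76 + (1)²·6.76 = 33.8

33.80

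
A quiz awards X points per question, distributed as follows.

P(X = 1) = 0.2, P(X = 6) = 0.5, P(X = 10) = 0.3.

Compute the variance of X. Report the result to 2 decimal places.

9.76

E[X] = (1)(0.2) + (6)(0.5) + (10)(0.3) = 6.2
E[X²] = (1)²(0.2) + (6)²(0.5) + (10)²(0.3) = 48.2
V(X) = E[X²] − (E[X])² = 48.2 − (6.2)² = 9.76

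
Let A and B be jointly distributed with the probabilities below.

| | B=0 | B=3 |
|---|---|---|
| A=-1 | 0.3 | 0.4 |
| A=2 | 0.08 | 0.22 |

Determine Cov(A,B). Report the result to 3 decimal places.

0.306

E[A] = -0.1,  E[B] = 1.86
E[AB] = 0.12
Cov(A,B) = E[AB] − E[A]E[B] = 0.12 − (-0.1)(1.86) = 0.306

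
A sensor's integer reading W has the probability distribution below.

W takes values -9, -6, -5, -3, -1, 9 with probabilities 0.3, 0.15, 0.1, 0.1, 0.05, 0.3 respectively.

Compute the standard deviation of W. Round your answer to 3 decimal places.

7.375

E[W] = (-9)(0.3) + (-6)(0.15) + (-5)(0.1) + (-3)(0.1) + (-1)(0.05) + (9)(0.3) = -1.75
E[W²] = (-9)²(0.3) + (-6)²(0.15) + (-5)²(0.1) + (-3)²(0.1) + (-1)²(0.05) + (9)²(0.3) = 57.45
V(W) = E[W²] − (E[W])² = 57.45 − (-1.75)² = 54.3875
SD(W) = √54.3875 ≈ 7.375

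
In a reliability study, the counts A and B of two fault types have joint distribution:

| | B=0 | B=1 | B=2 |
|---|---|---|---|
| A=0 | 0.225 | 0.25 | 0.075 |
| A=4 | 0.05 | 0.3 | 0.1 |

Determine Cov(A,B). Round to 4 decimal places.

0.3800

E[A] = 1.8,  E[B] = 0.9
E[AB] = 2
Cov(A,B) = E[AB] − E[A]E[B] = 2 − (1.8)(0.9) = 0.38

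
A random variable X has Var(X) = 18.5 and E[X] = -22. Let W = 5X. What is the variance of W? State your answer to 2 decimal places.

Var(5X) = (5)²·Var(X) = 25·18.5 = 462.5

462.50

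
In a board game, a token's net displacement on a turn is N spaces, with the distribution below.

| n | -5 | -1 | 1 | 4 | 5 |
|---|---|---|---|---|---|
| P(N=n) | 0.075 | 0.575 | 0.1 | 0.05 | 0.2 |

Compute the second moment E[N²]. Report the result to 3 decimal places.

E[N²] = (-5)²(0.075) + (-1)²(0.575) + (1)²(0.1) + (4)²(0.05) + (5)²(0.2) = 8.35

8.350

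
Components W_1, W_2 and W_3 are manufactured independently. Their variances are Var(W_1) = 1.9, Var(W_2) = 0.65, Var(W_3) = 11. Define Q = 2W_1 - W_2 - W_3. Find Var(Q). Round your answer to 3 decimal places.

19.250

By independence, Var(Q) = (2)²Var(W_1) + (-1)²Var(W_2) + (-1)²Var(W_3)
= (2)²·1.9 + (-1)²·0.65 + (-1)²·11 = 19.25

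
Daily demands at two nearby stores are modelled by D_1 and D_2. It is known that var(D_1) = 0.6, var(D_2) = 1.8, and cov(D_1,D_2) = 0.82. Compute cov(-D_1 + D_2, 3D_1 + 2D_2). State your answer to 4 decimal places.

2.6200

cov(-D_1 + D_2, 3D_1 + 2D_2) = (-1)(3)var(D_1) + (1)(2)var(D_2) + [(-1)(2) + (1)(3)]cov(D_1,D_2)
= -3·0.6 + 2·1.8 + 1·0.82 = 2.62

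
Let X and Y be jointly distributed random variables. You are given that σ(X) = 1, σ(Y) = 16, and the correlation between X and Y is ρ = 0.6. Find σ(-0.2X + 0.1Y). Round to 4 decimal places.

Var(X) = (1)² = 1;  Var(Y) = (16)² = 256
Cov(X,Y) = ρ·σ(X)·σ(Y) = 0.6·1·16 = 9.6
Var(-0.2X + 0.1Y) = (-0.2)²·Var(X) + (0.1)²·Var(Y) + 2·(-0.2)·(0.1)·Cov(X,Y)
= 0.04·1 + 0.01·256 + -0.04·9.6 = 2.216
σ(-0.2X + 0.1Y) = √2.216 ≈ 1.4886

1.4886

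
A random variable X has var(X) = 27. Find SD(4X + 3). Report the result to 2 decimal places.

20.78

var(4X + 3) = (4)²·27 = 432
SD(4X + 3) = √432 ≈ 20.78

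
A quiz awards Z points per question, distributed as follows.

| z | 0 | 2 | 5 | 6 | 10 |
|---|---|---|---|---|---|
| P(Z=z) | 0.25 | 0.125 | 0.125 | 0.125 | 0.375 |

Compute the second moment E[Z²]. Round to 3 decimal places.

45.625

E[Z²] = (0)²(0.25) + (2)²(0.125) + (5)²(0.125) + (6)²(0.125) + (10)²(0.375) = 45.625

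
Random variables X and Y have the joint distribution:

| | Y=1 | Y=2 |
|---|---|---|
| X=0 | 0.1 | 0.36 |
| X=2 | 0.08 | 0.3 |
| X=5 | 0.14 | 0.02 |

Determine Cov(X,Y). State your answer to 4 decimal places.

-0.3608

E[X] = 1.56,  E[Y] = 1.68
E[XY] = 2.26
Cov(X,Y) = E[XY] − E[X]E[Y] = 2.26 − (1.56)(1.68) = -0.3608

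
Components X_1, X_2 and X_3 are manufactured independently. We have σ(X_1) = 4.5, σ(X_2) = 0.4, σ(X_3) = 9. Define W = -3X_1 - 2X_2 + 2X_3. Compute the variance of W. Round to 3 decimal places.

506.890

Var(X_1) = 20.25, Var(X_2) = 0.16, Var(X_3) = 81
By independence, Var(W) = (-3)²Var(X_1) + (-2)²Var(X_2) + (2)²Var(X_3)
= (-3)²·20.25 + (-2)²·0.16 + (2)²·81 = 506.89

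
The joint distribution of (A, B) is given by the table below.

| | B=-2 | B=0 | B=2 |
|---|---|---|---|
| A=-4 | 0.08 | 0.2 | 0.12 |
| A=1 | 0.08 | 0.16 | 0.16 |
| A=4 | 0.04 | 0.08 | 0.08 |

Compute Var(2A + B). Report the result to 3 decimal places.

E[A] = -0.4,  E[B] = 0.32,  E[AB] = 0.16
Var(A) = 10 − (-0.4)² = 9.84;  Var(B) = 2.24 − (0.32)² = 2.1376
cov(A,B) = 0.16 − (-0.4)(0.32) = 0.288
Var(2A + B) = (2)²·9.84 + (1)²·2.1376 + 2·(2)·(1)·0.288 = 42.6496

42.650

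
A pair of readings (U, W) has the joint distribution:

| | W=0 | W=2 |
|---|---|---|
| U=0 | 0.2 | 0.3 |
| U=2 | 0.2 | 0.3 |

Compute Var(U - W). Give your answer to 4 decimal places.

1.9600

E[U] = 1,  E[W] = 1.2,  E[UW] = 1.2
Var(U) = 2 − (1)² = 1;  Var(W) = 2.4 − (1.2)² = 0.96
cov(U,W) = 1.2 − (1)(1.2) = 0
Var(U - W) = (1)²·1 + (-1)²·0.96 + 2·(1)·(-1)·0 = 1.96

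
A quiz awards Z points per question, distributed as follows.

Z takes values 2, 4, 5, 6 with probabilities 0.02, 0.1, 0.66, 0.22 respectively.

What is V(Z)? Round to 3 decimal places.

0.496

E[Z] = (2)(0.02) + (4)(0.1) + (5)(0.66) + (6)(0.22) = 5.06
E[Z²] = (2)²(0.02) + (4)²(0.1) + (5)²(0.66) + (6)²(0.22) = 26.1
V(Z) = E[Z²] − (E[Z])² = 26.1 − (5.06)² = 0.4964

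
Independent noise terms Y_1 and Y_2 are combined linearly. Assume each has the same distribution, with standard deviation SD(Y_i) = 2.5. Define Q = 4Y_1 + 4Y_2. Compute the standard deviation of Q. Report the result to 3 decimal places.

14.142

var(Y_i) = (2.5)² = 6.25
By independence, var(Q) = (4)²var(Y_1) + (4)²var(Y_2)
= (4)²·6.25 + (4)²·6.25 = 200
SD(Q) = √200 ≈ 14.142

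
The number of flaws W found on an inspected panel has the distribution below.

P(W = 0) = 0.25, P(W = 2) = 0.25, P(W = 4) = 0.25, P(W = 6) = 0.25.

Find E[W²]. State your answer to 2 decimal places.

E[W²] = (0)²(0.25) + (2)²(0.25) + (4)²(0.25) + (6)²(0.25) = 14

14.00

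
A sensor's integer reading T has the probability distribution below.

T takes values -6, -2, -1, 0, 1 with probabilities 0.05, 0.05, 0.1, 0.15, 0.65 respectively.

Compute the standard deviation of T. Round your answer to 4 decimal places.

E[T] = (-6)(0.05) + (-2)(0.05) + (-1)(0.1) + (0)(0.15) + (1)(0.65) = 0.15
E[T²] = (-6)²(0.05) + (-2)²(0.05) + (-1)²(0.1) + (0)²(0.15) + (1)²(0.65) = 2.75
V(T) = E[T²] − (E[T])² = 2.75 − (0.15)² = 2.7275
SD(T) = √2.7275 ≈ 1.6515

1.6515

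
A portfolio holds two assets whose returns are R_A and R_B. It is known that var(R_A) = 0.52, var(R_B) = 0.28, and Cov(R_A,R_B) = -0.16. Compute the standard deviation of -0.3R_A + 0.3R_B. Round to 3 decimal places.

var(-0.3R_A + 0.3R_B) = (-0.3)²·var(R_A) + (0.3)²·var(R_B) + 2·(-0.3)·(0.3)·Cov(R_A,R_B)
= 0.09·0.52 + 0.09·0.28 + -0.18·-0.16 = 0.1008
SD(-0.3R_A + 0.3R_B) = √0.1008 ≈ 0.317

0.317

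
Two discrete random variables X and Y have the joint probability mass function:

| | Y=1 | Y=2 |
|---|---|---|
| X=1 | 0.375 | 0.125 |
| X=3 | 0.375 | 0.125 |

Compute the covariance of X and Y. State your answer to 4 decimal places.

E[X] = 2,  E[Y] = 1.25
E[XY] = 2.5
Cov(X,Y) = E[XY] − E[X]E[Y] = 2.5 − (2)(1.25) = 0

0.0000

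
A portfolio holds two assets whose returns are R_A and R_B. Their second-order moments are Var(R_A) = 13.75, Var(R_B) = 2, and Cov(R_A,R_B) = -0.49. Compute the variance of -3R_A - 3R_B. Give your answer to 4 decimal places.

132.9300

Var(-3R_A - 3R_B) = (-3)²·Var(R_A) + (-3)²·Var(R_B) + 2·(-3)·(-3)·Cov(R_A,R_B)
= 9·13.75 + 9·2 + 18·-0.49 = 132.93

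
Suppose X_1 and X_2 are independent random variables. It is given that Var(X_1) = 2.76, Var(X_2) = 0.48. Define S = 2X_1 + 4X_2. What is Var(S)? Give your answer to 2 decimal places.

18.72

By independence, Var(S) = (2)²Var(X_1) + (4)²Var(X_2)
= (2)²·2.76 + (4)²·0.48 = 18.72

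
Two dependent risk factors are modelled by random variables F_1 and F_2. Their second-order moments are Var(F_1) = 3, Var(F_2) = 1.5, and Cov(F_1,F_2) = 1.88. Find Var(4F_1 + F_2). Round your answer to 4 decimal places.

Var(4F_1 + F_2) = (4)²·Var(F_1) + (1)²·Var(F_2) + 2·(4)·(1)·Cov(F_1,F_2)
= 16·3 + 1·1.5 + 8·1.88 = 64.54

64.5400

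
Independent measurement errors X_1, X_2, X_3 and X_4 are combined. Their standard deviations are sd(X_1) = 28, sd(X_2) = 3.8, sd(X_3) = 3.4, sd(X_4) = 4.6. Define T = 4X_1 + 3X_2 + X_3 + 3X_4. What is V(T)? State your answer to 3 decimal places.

12875.960

V(X_1) = 784, V(X_2) = 14.44, V(X_3) = 11.56, V(X_4) = 21.16
By independence, V(T) = (4)²V(X_1) + (3)²V(X_2) + (1)²V(X_3) + (3)²V(X_4)
= (4)²·784 + (3)²·14.44 + (1)²·11.56 + (3)²·21.16 = 12875.96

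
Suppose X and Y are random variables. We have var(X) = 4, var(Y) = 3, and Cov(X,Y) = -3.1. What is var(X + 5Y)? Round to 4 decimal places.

var(X + 5Y) = (1)²·var(X) + (5)²·var(Y) + 2·(1)·(5)·Cov(X,Y)
= 1·4 + 25·3 + 10·-3.1 = 48

48.0000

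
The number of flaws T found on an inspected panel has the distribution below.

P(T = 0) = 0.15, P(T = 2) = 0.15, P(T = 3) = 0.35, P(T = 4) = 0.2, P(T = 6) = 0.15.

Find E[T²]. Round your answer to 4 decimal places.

E[T²] = (0)²(0.15) + (2)²(0.15) + (3)²(0.35) + (4)²(0.2) + (6)²(0.15) = 12.35

12.3500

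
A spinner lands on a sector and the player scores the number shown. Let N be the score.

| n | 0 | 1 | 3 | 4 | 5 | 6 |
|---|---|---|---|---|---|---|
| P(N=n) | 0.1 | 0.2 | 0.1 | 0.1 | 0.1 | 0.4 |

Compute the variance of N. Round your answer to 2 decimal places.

5.16

E[N] = (0)(0.1) + (1)(0.2) + (3)(0.1) + (4)(0.1) + (5)(0.1) + (6)(0.4) = 3.8
E[N²] = (0)²(0.1) + (1)²(0.2) + (3)²(0.1) + (4)²(0.1) + (5)²(0.1) + (6)²(0.4) = 19.6
V(N) = E[N²] − (E[N])² = 19.6 − (3.8)² = 5.16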